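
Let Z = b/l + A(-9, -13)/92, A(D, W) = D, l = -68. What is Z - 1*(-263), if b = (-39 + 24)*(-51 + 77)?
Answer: 420149/1564 ≈ 268.64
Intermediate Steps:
b = -390 (b = -15*26 = -390)
Z = 8817/1564 (Z = -390/(-68) - 9/92 = -390*(-1/68) - 9*1/92 = 195/34 - 9/92 = 8817/1564 ≈ 5.6375)
Z - 1*(-263) = 8817/1564 - 1*(-263) = 8817/1564 + 263 = 420149/1564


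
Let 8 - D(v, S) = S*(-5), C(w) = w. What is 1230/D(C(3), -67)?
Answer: -410/109 ≈ -3.7615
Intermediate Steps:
D(v, S) = 8 + 5*S (D(v, S) = 8 - S*(-5) = 8 - (-5)*S = 8 + 5*S)
1230/D(C(3), -67) = 1230/(8 + 5*(-67)) = 1230/(8 - 335) = 1230/(-327) = 1230*(-1/327) = -410/109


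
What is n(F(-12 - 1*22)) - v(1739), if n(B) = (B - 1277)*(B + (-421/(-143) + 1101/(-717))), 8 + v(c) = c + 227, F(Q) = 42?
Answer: -146086922/2629 ≈ -55568.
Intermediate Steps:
v(c) = 219 + c (v(c) = -8 + (c + 227) = -8 + (227 + c) = 219 + c)
n(B) = (-1277 + B)*(48138/34177 + B) (n(B) = (-1277 + B)*(B + (-421*(-1/143) + 1101*(-1/717))) = (-1277 + B)*(B + (421/143 - 367/239)) = (-1277 + B)*(B + 48138/34177) = (-1277 + B)*(48138/34177 + B))
n(F(-12 - 1*22)) - v(1739) = (-61472226/34177 + 42**2 - 43595891/34177*42) - (219 + 1739) = (-61472226/34177 + 1764 - 1831027422/34177) - 1*1958 = -140939340/2629 - 1958 = -146086922/2629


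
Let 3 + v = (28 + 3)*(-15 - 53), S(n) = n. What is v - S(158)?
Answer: -2269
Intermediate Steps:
v = -2111 (v = -3 + (28 + 3)*(-15 - 53) = -3 + 31*(-68) = -3 - 2108 = -2111)
v - S(158) = -2111 - 1*158 = -2111 - 158 = -2269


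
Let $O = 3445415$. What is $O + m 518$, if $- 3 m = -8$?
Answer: $\frac{10340389}{3} \approx 3.4468 \cdot 10^{6}$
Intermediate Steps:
$m = \frac{8}{3}$ ($m = \left(- \frac{1}{3}\right) \left(-8\right) = \frac{8}{3} \approx 2.6667$)
$O + m 518 = 3445415 + \frac{8}{3} \cdot 518 = 3445415 + \frac{4144}{3} = \frac{10340389}{3}$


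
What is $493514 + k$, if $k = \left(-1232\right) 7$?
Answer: $484890$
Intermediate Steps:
$k = -8624$
$493514 + k = 493514 - 8624 = 484890$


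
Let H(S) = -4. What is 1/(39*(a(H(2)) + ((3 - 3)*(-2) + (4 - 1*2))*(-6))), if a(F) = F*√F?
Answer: -1/676 + I/1014 ≈ -0.0014793 + 0.00098619*I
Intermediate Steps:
a(F) = F^(3/2)
1/(39*(a(H(2)) + ((3 - 3)*(-2) + (4 - 1*2))*(-6))) = 1/(39*((-4)^(3/2) + ((3 - 3)*(-2) + (4 - 1*2))*(-6))) = 1/(39*(-8*I + (0*(-2) + (4 - 2))*(-6))) = 1/(39*(-8*I + (0 + 2)*(-6))) = 1/(39*(-8*I + 2*(-6))) = 1/(39*(-8*I - 12)) = 1/(39*(-12 - 8*I)) = 1/(-468 - 312*I) = (-468 + 312*I)/316368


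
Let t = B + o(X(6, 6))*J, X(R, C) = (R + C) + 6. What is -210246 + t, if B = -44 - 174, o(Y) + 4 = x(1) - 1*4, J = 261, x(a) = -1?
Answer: -212813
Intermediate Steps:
X(R, C) = 6 + C + R (X(R, C) = (C + R) + 6 = 6 + C + R)
o(Y) = -9 (o(Y) = -4 + (-1 - 1*4) = -4 + (-1 - 4) = -4 - 5 = -9)
B = -218
t = -2567 (t = -218 - 9*261 = -218 - 2349 = -2567)
-210246 + t = -210246 - 2567 = -212813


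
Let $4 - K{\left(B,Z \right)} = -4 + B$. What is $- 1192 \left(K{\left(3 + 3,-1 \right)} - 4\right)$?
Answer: $2384$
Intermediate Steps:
$K{\left(B,Z \right)} = 8 - B$ ($K{\left(B,Z \right)} = 4 - \left(-4 + B\right) = 8 - B$)
$- 1192 \left(K{\left(3 + 3,-1 \right)} - 4\right) = - 1192 \left(\left(8 - \left(3 + 3\right)\right) - 4\right) = - 1192 \left(\left(8 - 6\right) - 4\right) = - 1192 \left(2 - 4\right) = \left(-1192\right) \left(-2\right) = 2384$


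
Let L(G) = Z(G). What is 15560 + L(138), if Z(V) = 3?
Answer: 15563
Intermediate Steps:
L(G) = 3
15560 + L(138) = 15560 + 3 = 15563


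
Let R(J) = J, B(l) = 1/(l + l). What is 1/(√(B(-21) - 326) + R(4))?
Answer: 168/14365 - I*√575106/14365 ≈ 0.011695 - 0.052792*I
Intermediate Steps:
B(l) = 1/(2*l)
1/(√(B(-21) - 326) + R(4)) = 1/(√((½)/(-21) - 326) + 4) = 1/(√((½)*(-1/21) - 326) + 4) = 1/(√(-1/42 - 326) + 4) = 1/(√(-13693/42) + 4) = 1/(I*√575106/42 + 4) = 1/(4 + I*√575106/42)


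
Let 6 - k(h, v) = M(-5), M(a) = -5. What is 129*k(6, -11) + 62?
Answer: 1481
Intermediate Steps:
k(h, v) = 11 (k(h, v) = 6 - 1*(-5) = 6 + 5 = 11)
129*k(6, -11) + 62 = 129*11 + 62 = 1419 + 62 = 1481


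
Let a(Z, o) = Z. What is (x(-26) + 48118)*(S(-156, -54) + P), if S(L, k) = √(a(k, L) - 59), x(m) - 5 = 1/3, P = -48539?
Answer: -7007575430/3 + 144370*I*√113/3 ≈ -2.3359e+9 + 5.1156e+5*I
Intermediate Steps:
x(m) = 16/3 (x(m) = 5 + 1/3 = 5 + ⅓ = 16/3)
S(L, k) = √(-59 + k) (S(L, k) = √(k - 59) = √(-59 + k))
(x(-26) + 48118)*(S(-156, -54) + P) = (16/3 + 48118)*(√(-59 - 54) - 48539) = 144370*(√(-113) - 48539)/3 = 144370*(I*√113 - 48539)/3 = 144370*(-48539 + I*√113)/3 = -7007575430/3 + 144370*I*√113/3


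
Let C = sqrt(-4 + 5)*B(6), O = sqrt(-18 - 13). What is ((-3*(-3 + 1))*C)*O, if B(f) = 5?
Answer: 30*I*sqrt(31) ≈ 167.03*I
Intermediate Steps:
O = I*sqrt(31) (O = sqrt(-31) = I*sqrt(31) ≈ 5.5678*I)
C = 5 (C = sqrt(-4 + 5)*5 = sqrt(1)*5 = 1*5 = 5)
((-3*(-3 + 1))*C)*O = (-3*(-3 + 1)*5)*(I*sqrt(31)) = (-3*(-2)*5)*(I*sqrt(31)) = (6*5)*(I*sqrt(31)) = 30*(I*sqrt(31)) = 30*I*sqrt(31)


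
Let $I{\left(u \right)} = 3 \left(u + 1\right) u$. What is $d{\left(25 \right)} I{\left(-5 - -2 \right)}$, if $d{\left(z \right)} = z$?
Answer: $450$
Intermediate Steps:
$I{\left(u \right)} = u \left(3 + 3 u\right)$ ($I{\left(u \right)} = 3 \left(1 + u\right) u = \left(3 + 3 u\right) u = u \left(3 + 3 u\right)$)
$d{\left(25 \right)} I{\left(-5 - -2 \right)} = 25 \cdot 3 \left(-5 - -2\right) \left(1 - 3\right) = 25 \cdot 3 \left(-5 + 2\right) \left(1 + \left(-5 + 2\right)\right) = 25 \cdot 3 \left(-3\right) \left(1 - 3\right) = 25 \cdot 3 \left(-3\right) \left(-2\right) = 25 \cdot 18 = 450$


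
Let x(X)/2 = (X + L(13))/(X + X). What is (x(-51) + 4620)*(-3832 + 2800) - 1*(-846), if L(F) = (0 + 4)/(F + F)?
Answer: -1053733058/221 ≈ -4.7680e+6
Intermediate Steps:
L(F) = 2/F (L(F) = 4/((2*F)) = 4*(1/(2*F)) = 2/F)
x(X) = (2/13 + X)/X (x(X) = 2*((X + 2/13)/(X + X)) = 2*((X + 2*(1/13))/((2*X))) = 2*((X + 2/13)*(1/(2*X))) = 2*((2/13 + X)*(1/(2*X))) = 2*((2/13 + X)/(2*X)) = (2/13 + X)/X)
(x(-51) + 4620)*(-3832 + 2800) - 1*(-846) = ((2/13 - 51)/(-51) + 4620)*(-3832 + 2800) - 1*(-846) = (-1/51*(-661/13) + 4620)*(-1032) + 846 = (661/663 + 4620)*(-1032) + 846 = (3063721/663)*(-1032) + 846 = -1053920024/221 + 846 = -1053733058/221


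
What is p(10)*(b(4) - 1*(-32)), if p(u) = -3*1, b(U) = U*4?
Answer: -144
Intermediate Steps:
b(U) = 4*U
p(u) = -3
p(10)*(b(4) - 1*(-32)) = -3*(4*4 - 1*(-32)) = -3*(16 + 32) = -3*48 = -144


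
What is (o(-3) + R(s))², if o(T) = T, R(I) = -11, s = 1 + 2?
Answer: 196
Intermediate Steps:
s = 3
(o(-3) + R(s))² = (-3 - 11)² = (-14)² = 196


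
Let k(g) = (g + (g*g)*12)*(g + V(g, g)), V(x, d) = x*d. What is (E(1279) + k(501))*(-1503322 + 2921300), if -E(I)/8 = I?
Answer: 1074335334262137532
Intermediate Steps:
E(I) = -8*I
V(x, d) = d*x
k(g) = (g + g**2)*(g + 12*g**2) (k(g) = (g + (g*g)*12)*(g + g*g) = (g + g**2*12)*(g + g**2) = (g + 12*g**2)*(g + g**2) = (g + g**2)*(g + 12*g**2))
(E(1279) + k(501))*(-1503322 + 2921300) = (-8*1279 + 501**2*(1 + 12*501**2 + 13*501))*(-1503322 + 2921300) = (-10232 + 251001*(1 + 12*251001 + 6513))*1417978 = (-10232 + 251001*(1 + 3012012 + 6513))*1417978 = (-10232 + 251001*3018526)*1417978 = (-10232 + 757653044526)*1417978 = 757653034294*1417978 = 1074335334262137532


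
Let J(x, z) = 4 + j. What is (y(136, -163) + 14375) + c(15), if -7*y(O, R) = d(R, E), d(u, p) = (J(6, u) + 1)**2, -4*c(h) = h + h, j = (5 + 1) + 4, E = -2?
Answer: 200695/14 ≈ 14335.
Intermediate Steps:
j = 10 (j = 6 + 4 = 10)
J(x, z) = 14 (J(x, z) = 4 + 10 = 14)
c(h) = -h/2 (c(h) = -(h + h)/4 = -h/2)
d(u, p) = 225 (d(u, p) = (14 + 1)**2 = 15**2 = 225)
y(O, R) = -225/7 (y(O, R) = -1/7*225 = -225/7)
(y(136, -163) + 14375) + c(15) = (-225/7 + 14375) - 1/2*15 = 100400/7 - 15/2 = 200695/14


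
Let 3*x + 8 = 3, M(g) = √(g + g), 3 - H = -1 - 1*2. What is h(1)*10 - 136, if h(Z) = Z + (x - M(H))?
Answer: -428/3 - 20*√3 ≈ -177.31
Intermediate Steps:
H = 6 (H = 3 - (-1 - 1*2) = 3 - (-1 - 2) = 3 - 1*(-3) = 3 + 3 = 6)
M(g) = √2*√g (M(g) = √(2*g) = √2*√g)
x = -5/3 (x = -8/3 + (⅓)*3 = -8/3 + 1 = -5/3 ≈ -1.6667)
h(Z) = -5/3 + Z - 2*√3 (h(Z) = Z + (-5/3 - √2*√6) = Z + (-5/3 - 2*√3) = -5/3 + Z - 2*√3)
h(1)*10 - 136 = (-5/3 + 1 - 2*√3)*10 - 136 = (-⅔ - 2*√3)*10 - 136 = (-20/3 - 20*√3) - 136 = -428/3 - 20*√3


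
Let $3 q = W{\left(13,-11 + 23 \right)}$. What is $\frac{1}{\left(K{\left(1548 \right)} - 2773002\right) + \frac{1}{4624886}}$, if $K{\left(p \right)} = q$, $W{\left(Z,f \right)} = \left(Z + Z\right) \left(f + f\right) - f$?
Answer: $- \frac{4624886}{12823874651027} \approx -3.6065 \cdot 10^{-7}$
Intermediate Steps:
$W{\left(Z,f \right)} = - f + 4 Z f$ ($W{\left(Z,f \right)} = 2 Z 2 f - f = 4 Z f - f = - f + 4 Z f$)
$q = 204$ ($q = \frac{\left(-11 + 23\right) \left(-1 + 4 \cdot 13\right)}{3} = \frac{12 \left(-1 + 52\right)}{3} = \frac{12 \cdot 51}{3} = \frac{1}{3} \cdot 612 = 204$)
$K{\left(p \right)} = 204$
$\frac{1}{\left(K{\left(1548 \right)} - 2773002\right) + \frac{1}{4624886}} = \frac{1}{\left(204 - 2773002\right) + \frac{1}{4624886}} = \frac{1}{-2772798 + \frac{1}{4624886}} = \frac{1}{- \frac{12823874651027}{4624886}} = - \frac{4624886}{12823874651027}$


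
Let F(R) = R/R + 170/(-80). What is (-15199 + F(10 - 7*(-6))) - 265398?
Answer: -2244785/8 ≈ -2.8060e+5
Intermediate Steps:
F(R) = -9/8 (F(R) = 1 + 170*(-1/80) = 1 - 17/8 = -9/8)
(-15199 + F(10 - 7*(-6))) - 265398 = (-15199 - 9/8) - 265398 = -121601/8 - 265398 = -2244785/8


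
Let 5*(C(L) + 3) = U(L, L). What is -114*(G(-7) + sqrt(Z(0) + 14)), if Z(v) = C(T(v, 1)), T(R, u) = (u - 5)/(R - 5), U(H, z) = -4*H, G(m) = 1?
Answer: -114 - 114*sqrt(259)/5 ≈ -480.93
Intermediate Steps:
T(R, u) = (-5 + u)/(-5 + R)
C(L) = -3 - 4*L/5 (C(L) = -3 + (-4*L)/5 = -3 - 4*L/5)
Z(v) = -3 + 16/(5*(-5 + v)) (Z(v) = -3 - 4*(-5 + 1)/(5*(-5 + v)) = -3 - 4*(-4)/(5*(-5 + v)) = -3 - (-16)/(5*(-5 + v)) = -3 + 16/(5*(-5 + v)))
-114*(G(-7) + sqrt(Z(0) + 14)) = -114*(1 + sqrt((91 - 15*0)/(5*(-5 + 0)) + 14)) = -114*(1 + sqrt((1/5)*(91 + 0)/(-5) + 14)) = -114*(1 + sqrt((1/5)*(-1/5)*91 + 14)) = -114*(1 + sqrt(-91/25 + 14)) = -114*(1 + sqrt(259/25)) = -114*(1 + sqrt(259)/5) = -114 - 114*sqrt(259)/5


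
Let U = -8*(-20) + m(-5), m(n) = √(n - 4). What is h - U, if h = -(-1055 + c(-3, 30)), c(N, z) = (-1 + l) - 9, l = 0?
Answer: 905 - 3*I ≈ 905.0 - 3.0*I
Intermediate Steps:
m(n) = √(-4 + n)
c(N, z) = -10 (c(N, z) = (-1 + 0) - 9 = -1 - 9 = -10)
h = 1065 (h = -(-1055 - 10) = -1*(-1065) = 1065)
U = 160 + 3*I (U = -8*(-20) + √(-4 - 5) = 160 + √(-9) = 160 + 3*I ≈ 160.0 + 3.0*I)
h - U = 1065 - (160 + 3*I) = 1065 + (-160 - 3*I) = 905 - 3*I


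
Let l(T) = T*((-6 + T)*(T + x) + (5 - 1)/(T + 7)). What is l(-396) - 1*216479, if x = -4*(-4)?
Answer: -23615970187/389 ≈ -6.0709e+7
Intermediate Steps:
x = 16
l(T) = T*(4/(7 + T) + (-6 + T)*(16 + T)) (l(T) = T*((-6 + T)*(T + 16) + (5 - 1)/(T + 7)) = T*((-6 + T)*(16 + T) + 4/(7 + T)) = T*(4/(7 + T) + (-6 + T)*(16 + T)))
l(-396) - 1*216479 = -396*(-668 + (-396)**3 - 26*(-396) + 17*(-396)**2)/(7 - 396) - 1*216479 = -396*(-668 - 62099136 + 10296 + 17*156816)/(-389) - 216479 = -396*(-1/389)*(-668 - 62099136 + 10296 + 2665872) - 216479 = -396*(-1/389)*(-59423636) - 216479 = -23531759856/389 - 216479 = -23615970187/389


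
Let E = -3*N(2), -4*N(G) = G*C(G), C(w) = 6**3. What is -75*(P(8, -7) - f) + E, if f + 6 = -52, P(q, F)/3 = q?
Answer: -5826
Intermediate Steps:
C(w) = 216
P(q, F) = 3*q
f = -58 (f = -6 - 52 = -58)
N(G) = -54*G (N(G) = -G*216/4 = -54*G)
E = 324 (E = -(-162)*2 = -3*(-108) = 324)
-75*(P(8, -7) - f) + E = -75*(3*8 - 1*(-58)) + 324 = -75*(24 + 58) + 324 = -75*82 + 324 = -6150 + 324 = -5826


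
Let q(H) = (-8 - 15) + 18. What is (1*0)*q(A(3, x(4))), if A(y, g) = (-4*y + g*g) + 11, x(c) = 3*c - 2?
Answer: 0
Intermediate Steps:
x(c) = -2 + 3*c
A(y, g) = 11 + g**2 - 4*y (A(y, g) = (-4*y + g**2) + 11 = (g**2 - 4*y) + 11 = 11 + g**2 - 4*y)
q(H) = -5 (q(H) = -23 + 18 = -5)
(1*0)*q(A(3, x(4))) = (1*0)*(-5) = 0*(-5) = 0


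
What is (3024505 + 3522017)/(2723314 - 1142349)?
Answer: 6546522/1580965 ≈ 4.1408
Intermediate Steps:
(3024505 + 3522017)/(2723314 - 1142349) = 6546522/1580965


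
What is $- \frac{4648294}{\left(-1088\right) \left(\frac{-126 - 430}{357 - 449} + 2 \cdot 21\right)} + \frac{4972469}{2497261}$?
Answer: $\frac{10498545290517}{115473348640} \approx 90.917$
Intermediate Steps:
$- \frac{4648294}{\left(-1088\right) \left(\frac{-126 - 430}{357 - 449} + 2 \cdot 21\right)} + \frac{4972469}{2497261} = - \frac{4648294}{\left(-1088\right) \left(- \frac{556}{-92} + 42\right)} + 4972469 \cdot \frac{1}{2497261} = - \frac{4648294}{\left(-1088\right) \left(\left(-556\right) \left(- \frac{1}{92}\right) + 42\right)} + \frac{4972469}{2497261} = - \frac{4648294}{\left(-1088\right) \left(\frac{139}{23} + 42\right)} + \frac{4972469}{2497261} = - \frac{4648294}{\left(-1088\right) \frac{1105}{23}} + \frac{4972469}{2497261} = - \frac{4648294}{- \frac{1202240}{23}} + \frac{4972469}{2497261} = \left(-4648294\right) \left(- \frac{23}{1202240}\right) + \frac{4972469}{2497261} = \frac{53455381}{601120} + \frac{4972469}{2497261} = \frac{10498545290517}{115473348640}$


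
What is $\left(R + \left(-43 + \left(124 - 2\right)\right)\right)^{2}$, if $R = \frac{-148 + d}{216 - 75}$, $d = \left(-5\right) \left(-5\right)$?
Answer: $\frac{13483584}{2209} \approx 6103.9$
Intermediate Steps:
$d = 25$
$R = - \frac{41}{47}$ ($R = \frac{-148 + 25}{216 - 75} = - \frac{123}{141} = \left(-123\right) \frac{1}{141} = - \frac{41}{47} \approx -0.87234$)
$\left(R + \left(-43 + \left(124 - 2\right)\right)\right)^{2} = \left(- \frac{41}{47} + \left(-43 + \left(124 - 2\right)\right)\right)^{2} = \left(- \frac{41}{47} + \left(-43 + 122\right)\right)^{2} = \left(- \frac{41}{47} + 79\right)^{2} = \left(\frac{3672}{47}\right)^{2} = \frac{13483584}{2209}$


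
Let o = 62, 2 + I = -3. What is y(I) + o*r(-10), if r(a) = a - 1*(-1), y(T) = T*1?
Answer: -563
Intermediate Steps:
I = -5 (I = -2 - 3 = -5)
y(T) = T
r(a) = 1 + a (r(a) = a + 1 = 1 + a)
y(I) + o*r(-10) = -5 + 62*(1 - 10) = -5 + 62*(-9) = -5 - 558 = -563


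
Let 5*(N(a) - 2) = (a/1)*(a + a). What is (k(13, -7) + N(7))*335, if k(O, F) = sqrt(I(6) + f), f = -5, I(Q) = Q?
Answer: 7571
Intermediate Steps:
N(a) = 2 + 2*a**2/5 (N(a) = 2 + ((a/1)*(a + a))/5 = 2 + ((a*1)*(2*a))/5 = 2 + (a*(2*a))/5 = 2 + (2*a**2)/5 = 2 + 2*a**2/5)
k(O, F) = 1 (k(O, F) = sqrt(6 - 5) = sqrt(1) = 1)
(k(13, -7) + N(7))*335 = (1 + (2 + (2/5)*7**2))*335 = (1 + (2 + (2/5)*49))*335 = (1 + (2 + 98/5))*335 = (1 + 108/5)*335 = (113/5)*335 = 7571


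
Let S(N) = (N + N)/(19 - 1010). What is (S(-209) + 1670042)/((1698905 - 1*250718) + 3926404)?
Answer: 1655012040/5326219681 ≈ 0.31073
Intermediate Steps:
S(N) = -2*N/991 (S(N) = (2*N)/(-991) = (2*N)*(-1/991) = -2*N/991)
(S(-209) + 1670042)/((1698905 - 1*250718) + 3926404) = (-2/991*(-209) + 1670042)/((1698905 - 1*250718) + 3926404) = (418/991 + 1670042)/((1698905 - 250718) + 3926404) = 1655012040/(991*(1448187 + 3926404)) = (1655012040/991)/5374591 = (1655012040/991)*(1/5374591) = 1655012040/5326219681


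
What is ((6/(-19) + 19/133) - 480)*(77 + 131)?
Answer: -13283504/133 ≈ -99876.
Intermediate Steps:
((6/(-19) + 19/133) - 480)*(77 + 131) = ((6*(-1/19) + 19*(1/133)) - 480)*208 = ((-6/19 + ⅐) - 480)*208 = (-23/133 - 480)*208 = -63863/133*208 = -13283504/133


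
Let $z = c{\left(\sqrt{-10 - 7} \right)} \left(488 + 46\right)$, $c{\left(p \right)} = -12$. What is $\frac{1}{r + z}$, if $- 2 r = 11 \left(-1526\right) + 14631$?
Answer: $- \frac{2}{10661} \approx -0.0001876$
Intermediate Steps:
$z = -6408$ ($z = - 12 \left(488 + 46\right) = \left(-12\right) 534 = -6408$)
$r = \frac{2155}{2}$ ($r = - \frac{11 \left(-1526\right) + 14631}{2} = - \frac{-16786 + 14631}{2} = \left(- \frac{1}{2}\right) \left(-2155\right) = \frac{2155}{2} \approx 1077.5$)
$\frac{1}{r + z} = \frac{1}{\frac{2155}{2} - 6408} = \frac{1}{- \frac{10661}{2}} = - \frac{2}{10661}$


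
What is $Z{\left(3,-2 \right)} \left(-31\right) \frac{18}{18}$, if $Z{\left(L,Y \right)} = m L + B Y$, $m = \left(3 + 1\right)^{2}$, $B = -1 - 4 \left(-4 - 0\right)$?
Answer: $-558$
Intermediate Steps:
$B = 15$ ($B = -1 - 4 \left(-4 + 0\right) = -1 - -16 = -1 + 16 = 15$)
$m = 16$ ($m = 4^{2} = 16$)
$Z{\left(L,Y \right)} = 15 Y + 16 L$ ($Z{\left(L,Y \right)} = 16 L + 15 Y = 15 Y + 16 L$)
$Z{\left(3,-2 \right)} \left(-31\right) \frac{18}{18} = \left(15 \left(-2\right) + 16 \cdot 3\right) \left(-31\right) \frac{18}{18} = \left(-30 + 48\right) \left(-31\right) 18 \cdot \frac{1}{18} = 18 \left(-31\right) 1 = \left(-558\right) 1 = -558$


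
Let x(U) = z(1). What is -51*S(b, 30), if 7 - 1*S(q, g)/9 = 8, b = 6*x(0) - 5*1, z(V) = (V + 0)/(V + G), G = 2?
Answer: 459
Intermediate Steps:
z(V) = V/(2 + V) (z(V) = (V + 0)/(V + 2) = V/(2 + V))
x(U) = ⅓ (x(U) = 1/(2 + 1) = 1/3 = 1*(⅓) = ⅓)
b = -3 (b = 6*(⅓) - 5*1 = 2 - 5 = -3)
S(q, g) = -9 (S(q, g) = 63 - 9*8 = 63 - 72 = -9)
-51*S(b, 30) = -51*(-9) = 459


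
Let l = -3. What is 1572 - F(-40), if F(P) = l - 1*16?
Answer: 1591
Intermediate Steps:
F(P) = -19 (F(P) = -3 - 1*16 = -3 - 16 = -19)
1572 - F(-40) = 1572 - 1*(-19) = 1572 + 19 = 1591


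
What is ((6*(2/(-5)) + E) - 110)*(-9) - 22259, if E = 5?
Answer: -106462/5 ≈ -21292.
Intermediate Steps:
((6*(2/(-5)) + E) - 110)*(-9) - 22259 = ((6*(2/(-5)) + 5) - 110)*(-9) - 22259 = ((6*(2*(-1/5)) + 5) - 110)*(-9) - 22259 = ((6*(-2/5) + 5) - 110)*(-9) - 22259 = ((-12/5 + 5) - 110)*(-9) - 22259 = (13/5 - 110)*(-9) - 22259 = -537/5*(-9) - 22259 = 4833/5 - 22259 = -106462/5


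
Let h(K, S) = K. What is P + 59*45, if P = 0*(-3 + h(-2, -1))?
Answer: 2655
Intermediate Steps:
P = 0 (P = 0*(-3 - 2) = 0*(-5) = 0)
P + 59*45 = 0 + 59*45 = 0 + 2655 = 2655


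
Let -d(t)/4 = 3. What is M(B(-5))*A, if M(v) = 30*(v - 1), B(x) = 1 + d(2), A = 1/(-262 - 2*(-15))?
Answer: 45/29 ≈ 1.5517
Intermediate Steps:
d(t) = -12 (d(t) = -4*3 = -12)
A = -1/232 (A = 1/(-262 + 30) = 1/(-232) = -1/232 ≈ -0.0043103)
B(x) = -11 (B(x) = 1 - 12 = -11)
M(v) = -30 + 30*v (M(v) = 30*(-1 + v) = -30 + 30*v)
M(B(-5))*A = (-30 + 30*(-11))*(-1/232) = (-30 - 330)*(-1/232) = -360*(-1/232) = 45/29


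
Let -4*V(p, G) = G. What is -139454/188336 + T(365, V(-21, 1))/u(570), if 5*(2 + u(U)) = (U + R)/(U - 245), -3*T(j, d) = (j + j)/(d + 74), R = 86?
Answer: 28675558337/21618053592 ≈ 1.3265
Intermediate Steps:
V(p, G) = -G/4
T(j, d) = -2*j/(3*(74 + d)) (T(j, d) = -(j + j)/(3*(d + 74)) = -2*j/(3*(74 + d)))
u(U) = -2 + (86 + U)/(5*(-245 + U)) (u(U) = -2 + ((U + 86)/(U - 245))/5 = -2 + ((86 + U)/(-245 + U))/5 = -2 + (86 + U)/(5*(-245 + U)))
-139454/188336 + T(365, V(-21, 1))/u(570) = -139454/188336 + (-2*365/(222 + 3*(-1/4*1)))/(((2536 - 9*570)/(5*(-245 + 570)))) = -139454*1/188336 + (-2*365/(222 + 3*(-1/4)))/(((1/5)*(2536 - 5130)/325)) = -69727/94168 + (-2*365/(222 - 3/4))/(((1/5)*(1/325)*(-2594))) = -69727/94168 + (-2*365/885/4)/(-2594/1625) = -69727/94168 - 2*365*4/885*(-1625/2594) = -69727/94168 - 584/177*(-1625/2594) = -69727/94168 + 474500/229569 = 28675558337/21618053592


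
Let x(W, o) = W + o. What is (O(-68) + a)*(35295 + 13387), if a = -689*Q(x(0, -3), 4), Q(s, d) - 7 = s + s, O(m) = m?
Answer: -36852274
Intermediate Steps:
Q(s, d) = 7 + 2*s (Q(s, d) = 7 + (s + s) = 7 + 2*s)
a = -689 (a = -689*(7 + 2*(0 - 3)) = -689*(7 + 2*(-3)) = -689*(7 - 6) = -689*1 = -689)
(O(-68) + a)*(35295 + 13387) = (-68 - 689)*(35295 + 13387) = -757*48682 = -36852274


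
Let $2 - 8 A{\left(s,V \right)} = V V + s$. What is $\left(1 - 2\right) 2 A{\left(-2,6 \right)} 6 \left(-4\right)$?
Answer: $-192$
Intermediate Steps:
$A{\left(s,V \right)} = \frac{1}{4} - \frac{s}{8} - \frac{V^{2}}{8}$ ($A{\left(s,V \right)} = \frac{1}{4} - \frac{V V + s}{8} = \frac{1}{4} - \frac{V^{2} + s}{8} = \frac{1}{4} - \frac{s + V^{2}}{8} = \frac{1}{4} - \left(\frac{s}{8} + \frac{V^{2}}{8}\right) = \frac{1}{4} - \frac{s}{8} - \frac{V^{2}}{8}$)
$\left(1 - 2\right) 2 A{\left(-2,6 \right)} 6 \left(-4\right) = \left(1 - 2\right) 2 \left(\frac{1}{4} - - \frac{1}{4} - \frac{6^{2}}{8}\right) 6 \left(-4\right) = \left(-1\right) 2 \left(\frac{1}{4} + \frac{1}{4} - \frac{9}{2}\right) \left(-24\right) = - 2 \left(\frac{1}{4} + \frac{1}{4} - \frac{9}{2}\right) \left(-24\right) = \left(-2\right) \left(-4\right) \left(-24\right) = 8 \left(-24\right) = -192$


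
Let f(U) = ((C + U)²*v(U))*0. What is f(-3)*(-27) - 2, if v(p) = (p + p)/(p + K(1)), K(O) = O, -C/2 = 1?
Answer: -2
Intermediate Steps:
C = -2 (C = -2*1 = -2)
v(p) = 2*p/(1 + p) (v(p) = (p + p)/(p + 1) = (2*p)/(1 + p) = 2*p/(1 + p))
f(U) = 0 (f(U) = ((-2 + U)²*(2*U/(1 + U)))*0 = (2*U*(-2 + U)²/(1 + U))*0 = 0)
f(-3)*(-27) - 2 = 0*(-27) - 2 = 0 - 2 = -2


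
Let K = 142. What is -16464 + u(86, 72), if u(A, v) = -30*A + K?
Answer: -18902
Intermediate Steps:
u(A, v) = 142 - 30*A (u(A, v) = -30*A + 142 = 142 - 30*A)
-16464 + u(86, 72) = -16464 + (142 - 30*86) = -16464 + (142 - 2580) = -16464 - 2438 = -18902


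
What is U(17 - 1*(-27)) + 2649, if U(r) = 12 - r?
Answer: 2617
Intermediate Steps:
U(17 - 1*(-27)) + 2649 = (12 - (17 - 1*(-27))) + 2649 = (12 - (17 + 27)) + 2649 = (12 - 1*44) + 2649 = (12 - 44) + 2649 = -32 + 2649 = 2617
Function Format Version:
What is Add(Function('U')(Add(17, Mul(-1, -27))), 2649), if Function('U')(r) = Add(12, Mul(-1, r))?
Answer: 2617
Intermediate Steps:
Add(Function('U')(Add(17, Mul(-1, -27))), 2649) = Add(Add(12, Mul(-1, Add(17, Mul(-1, -27)))), 2649) = Add(Add(12, Mul(-1, Add(17, 27))), 2649) = Add(Add(12, Mul(-1, 44)), 2649) = Add(Add(12, -44), 2649) = Add(-32, 2649) = 2617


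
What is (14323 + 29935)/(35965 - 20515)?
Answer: 22129/7725 ≈ 2.8646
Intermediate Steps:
(14323 + 29935)/(35965 - 20515) = 44258/15450 = 44258*(1/15450) = 22129/7725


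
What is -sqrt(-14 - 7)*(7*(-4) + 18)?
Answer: 10*I*sqrt(21) ≈ 45.826*I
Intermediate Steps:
-sqrt(-14 - 7)*(7*(-4) + 18) = -sqrt(-21)*(-28 + 18) = -I*sqrt(21)*(-10) = -(-10)*I*sqrt(21) = 10*I*sqrt(21)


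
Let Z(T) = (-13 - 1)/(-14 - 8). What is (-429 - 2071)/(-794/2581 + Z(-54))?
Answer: -70977500/9333 ≈ -7605.0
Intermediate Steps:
Z(T) = 7/11 (Z(T) = -14/(-22) = -14*(-1/22) = 7/11)
(-429 - 2071)/(-794/2581 + Z(-54)) = (-429 - 2071)/(-794/2581 + 7/11) = -2500/(-794*1/2581 + 7/11) = -2500/(-794/2581 + 7/11) = -2500/9333/28391 = -2500*28391/9333 = -70977500/9333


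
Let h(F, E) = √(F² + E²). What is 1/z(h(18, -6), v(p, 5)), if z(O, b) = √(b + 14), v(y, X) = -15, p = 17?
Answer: -I ≈ -1.0*I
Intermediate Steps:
h(F, E) = √(E² + F²)
z(O, b) = √(14 + b)
1/z(h(18, -6), v(p, 5)) = 1/(√(14 - 15)) = 1/(√(-1)) = 1/I = -I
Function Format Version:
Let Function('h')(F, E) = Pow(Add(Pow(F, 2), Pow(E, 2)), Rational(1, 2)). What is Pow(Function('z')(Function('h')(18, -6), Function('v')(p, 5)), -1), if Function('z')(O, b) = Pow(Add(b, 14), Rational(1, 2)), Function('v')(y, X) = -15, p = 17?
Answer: Mul(-1, I) ≈ Mul(-1.0000, I)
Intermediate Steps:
Function('h')(F, E) = Pow(Add(Pow(E, 2), Pow(F, 2)), Rational(1, 2))
Function('z')(O, b) = Pow(Add(14, b), Rational(1, 2))
Pow(Function('z')(Function('h')(18, -6), Function('v')(p, 5)), -1) = Pow(Pow(Add(14, -15), Rational(1, 2)), -1) = Pow(Pow(-1, Rational(1, 2)), -1) = Pow(I, -1) = Mul(-1, I)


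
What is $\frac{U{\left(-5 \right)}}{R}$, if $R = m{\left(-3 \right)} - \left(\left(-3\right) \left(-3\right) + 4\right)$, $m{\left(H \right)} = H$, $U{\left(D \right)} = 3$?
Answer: $- \frac{3}{16} \approx -0.1875$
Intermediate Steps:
$R = -16$ ($R = -3 - \left(\left(-3\right) \left(-3\right) + 4\right) = -3 - \left(9 + 4\right) = -3 - 13 = -16$)
$\frac{U{\left(-5 \right)}}{R} = \frac{1}{-16} \cdot 3 = \left(- \frac{1}{16}\right) 3 = - \frac{3}{16}$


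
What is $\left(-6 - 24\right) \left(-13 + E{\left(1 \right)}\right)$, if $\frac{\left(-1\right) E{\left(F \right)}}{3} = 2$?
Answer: $570$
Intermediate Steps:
$E{\left(F \right)} = -6$ ($E{\left(F \right)} = \left(-3\right) 2 = -6$)
$\left(-6 - 24\right) \left(-13 + E{\left(1 \right)}\right) = \left(-6 - 24\right) \left(-13 - 6\right) = \left(-30\right) \left(-19\right) = 570$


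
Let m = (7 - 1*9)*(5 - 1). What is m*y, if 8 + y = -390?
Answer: 3184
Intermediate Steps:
y = -398 (y = -8 - 390 = -398)
m = -8 (m = (7 - 9)*4 = -2*4 = -8)
m*y = -8*(-398) = 3184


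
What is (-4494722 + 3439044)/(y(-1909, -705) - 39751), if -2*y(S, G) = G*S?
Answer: 2111356/1425347 ≈ 1.4813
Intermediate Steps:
y(S, G) = -G*S/2
(-4494722 + 3439044)/(y(-1909, -705) - 39751) = (-4494722 + 3439044)/(-½*(-705)*(-1909) - 39751) = -1055678/(-1345845/2 - 39751) = -1055678/(-1425347/2) = -1055678*(-2/1425347) = 2111356/1425347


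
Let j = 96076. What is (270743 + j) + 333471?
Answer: 700290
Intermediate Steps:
(270743 + j) + 333471 = (270743 + 96076) + 333471 = 366819 + 333471 = 700290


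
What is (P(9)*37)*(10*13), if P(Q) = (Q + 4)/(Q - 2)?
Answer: 62530/7 ≈ 8932.9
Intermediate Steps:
P(Q) = (4 + Q)/(-2 + Q)
(P(9)*37)*(10*13) = (((4 + 9)/(-2 + 9))*37)*(10*13) = ((13/7)*37)*130 = (481/7)*130 = 62530/7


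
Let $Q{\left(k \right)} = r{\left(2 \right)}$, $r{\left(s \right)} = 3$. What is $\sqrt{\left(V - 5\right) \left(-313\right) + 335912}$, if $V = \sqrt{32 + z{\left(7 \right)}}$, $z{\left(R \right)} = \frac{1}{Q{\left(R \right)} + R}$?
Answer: $\frac{\sqrt{33747700 - 3130 \sqrt{3210}}}{10} \approx 579.4$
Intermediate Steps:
$Q{\left(k \right)} = 3$
$z{\left(R \right)} = \frac{1}{3 + R}$
$V = \frac{\sqrt{3210}}{10}$ ($V = \sqrt{32 + \frac{1}{3 + 7}} = \sqrt{32 + \frac{1}{10}} = \sqrt{\frac{321}{10}} = \frac{\sqrt{3210}}{10} \approx 5.6657$)
$\sqrt{\left(V - 5\right) \left(-313\right) + 335912} = \sqrt{\left(\frac{\sqrt{3210}}{10} - 5\right) \left(-313\right) + 335912} = \sqrt{\left(-5 + \frac{\sqrt{3210}}{10}\right) \left(-313\right) + 335912} = \sqrt{\left(1565 - \frac{313 \sqrt{3210}}{10}\right) + 335912} = \sqrt{337477 - \frac{313 \sqrt{3210}}{10}}$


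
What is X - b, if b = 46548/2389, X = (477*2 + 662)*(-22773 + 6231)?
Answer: -63862488756/2389 ≈ -2.6732e+7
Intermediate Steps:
X = -26731872 (X = (954 + 662)*(-16542) = 1616*(-16542) = -26731872)
b = 46548/2389 (b = 46548*(1/2389) = 46548/2389 ≈ 19.484)
X - b = -26731872 - 1*46548/2389 = -26731872 - 46548/2389 = -63862488756/2389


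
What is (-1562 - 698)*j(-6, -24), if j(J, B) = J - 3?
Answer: 20340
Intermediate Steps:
j(J, B) = -3 + J
(-1562 - 698)*j(-6, -24) = (-1562 - 698)*(-3 - 6) = -2260*(-9) = 20340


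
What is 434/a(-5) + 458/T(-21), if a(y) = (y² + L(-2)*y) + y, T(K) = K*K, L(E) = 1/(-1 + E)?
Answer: 603952/28665 ≈ 21.069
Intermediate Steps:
T(K) = K²
a(y) = y² + 2*y/3 (a(y) = (y² + y/(-1 - 2)) + y = (y² + y/(-3)) + y = (y² - y/3) + y = y² + 2*y/3)
434/a(-5) + 458/T(-21) = 434/(((⅓)*(-5)*(2 + 3*(-5)))) + 458/((-21)²) = 434/(((⅓)*(-5)*(2 - 15))) + 458/441 = 434/(((⅓)*(-5)*(-13))) + 458*(1/441) = 434/(65/3) + 458/441 = 434*(3/65) + 458/441 = 1302/65 + 458/441 = 603952/28665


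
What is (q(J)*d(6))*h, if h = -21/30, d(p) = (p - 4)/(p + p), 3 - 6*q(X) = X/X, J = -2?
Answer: -7/180 ≈ -0.038889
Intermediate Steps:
q(X) = ⅓ (q(X) = ½ - X/(6*X) = ½ - ⅙*1 = ½ - ⅙ = ⅓)
d(p) = (-4 + p)/(2*p) (d(p) = (-4 + p)/((2*p)) = (-4 + p)*(1/(2*p)) = (-4 + p)/(2*p))
h = -7/10 (h = -21*1/30 = -7/10 ≈ -0.70000)
(q(J)*d(6))*h = (((½)*(-4 + 6)/6)/3)*(-7/10) = (((½)*(⅙)*2)/3)*(-7/10) = ((⅓)*(⅙))*(-7/10) = (1/18)*(-7/10) = -7/180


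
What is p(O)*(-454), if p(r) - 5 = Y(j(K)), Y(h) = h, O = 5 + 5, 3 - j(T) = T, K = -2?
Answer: -4540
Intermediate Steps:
j(T) = 3 - T
O = 10
p(r) = 10 (p(r) = 5 + (3 - 1*(-2)) = 5 + (3 + 2) = 5 + 5 = 10)
p(O)*(-454) = 10*(-454) = -4540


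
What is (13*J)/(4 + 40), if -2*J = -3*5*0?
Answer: 0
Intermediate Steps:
J = 0 (J = -(-3*5)*0/2 = -(-15)*0/2 = -½*0 = 0)
(13*J)/(4 + 40) = (13*0)/(4 + 40) = 0/44 = 0*(1/44) = 0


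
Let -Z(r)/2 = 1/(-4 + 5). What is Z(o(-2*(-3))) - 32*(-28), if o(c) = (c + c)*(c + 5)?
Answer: 894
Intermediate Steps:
o(c) = 2*c*(5 + c) (o(c) = (2*c)*(5 + c) = 2*c*(5 + c))
Z(r) = -2 (Z(r) = -2/(-4 + 5) = -2/1 = -2*1 = -2)
Z(o(-2*(-3))) - 32*(-28) = -2 - 32*(-28) = -2 + 896 = 894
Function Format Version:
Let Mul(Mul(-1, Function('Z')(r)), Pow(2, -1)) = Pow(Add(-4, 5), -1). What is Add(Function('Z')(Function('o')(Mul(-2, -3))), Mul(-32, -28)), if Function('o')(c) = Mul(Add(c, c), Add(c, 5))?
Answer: 894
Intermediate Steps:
Function('o')(c) = Mul(2, c, Add(5, c)) (Function('o')(c) = Mul(Mul(2, c), Add(5, c)) = Mul(2, c, Add(5, c)))
Function('Z')(r) = -2 (Function('Z')(r) = Mul(-2, Pow(Add(-4, 5), -1)) = Mul(-2, Pow(1, -1)) = Mul(-2, 1) = -2)
Add(Function('Z')(Function('o')(Mul(-2, -3))), Mul(-32, -28)) = Add(-2, Mul(-32, -28)) = Add(-2, 896) = 894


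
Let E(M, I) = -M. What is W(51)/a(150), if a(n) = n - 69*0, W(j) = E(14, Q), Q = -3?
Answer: -7/75 ≈ -0.093333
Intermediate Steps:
W(j) = -14 (W(j) = -1*14 = -14)
a(n) = n (a(n) = n - 1*0 = n + 0 = n)
W(51)/a(150) = -14/150 = -14*1/150 = -7/75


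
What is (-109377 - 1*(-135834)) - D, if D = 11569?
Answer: 14888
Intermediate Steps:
(-109377 - 1*(-135834)) - D = (-109377 - 1*(-135834)) - 1*11569 = (-109377 + 135834) - 11569 = 26457 - 11569 = 14888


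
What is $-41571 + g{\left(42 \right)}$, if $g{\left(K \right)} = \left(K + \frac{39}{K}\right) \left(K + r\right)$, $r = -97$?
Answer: $- \frac{615049}{14} \approx -43932.0$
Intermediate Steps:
$g{\left(K \right)} = \left(-97 + K\right) \left(K + \frac{39}{K}\right)$ ($g{\left(K \right)} = \left(K + \frac{39}{K}\right) \left(K - 97\right) = \left(K + \frac{39}{K}\right) \left(-97 + K\right) = \left(-97 + K\right) \left(K + \frac{39}{K}\right)$)
$-41571 + g{\left(42 \right)} = -41571 + \left(39 + 42^{2} - \frac{3783}{42} - 4074\right) = -41571 + \left(39 + 1764 - \frac{1261}{14} - 4074\right) = -41571 - \frac{33055}{14} = - \frac{615049}{14}$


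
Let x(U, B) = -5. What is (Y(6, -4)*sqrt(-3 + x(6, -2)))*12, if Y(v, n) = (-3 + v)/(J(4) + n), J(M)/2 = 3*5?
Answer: 36*I*sqrt(2)/13 ≈ 3.9163*I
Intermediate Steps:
J(M) = 30 (J(M) = 2*(3*5) = 2*15 = 30)
Y(v, n) = (-3 + v)/(30 + n)
(Y(6, -4)*sqrt(-3 + x(6, -2)))*12 = (((-3 + 6)/(30 - 4))*sqrt(-3 - 5))*12 = ((3/26)*sqrt(-8))*12 = (((1/26)*3)*(2*I*sqrt(2)))*12 = (3*(2*I*sqrt(2))/26)*12 = (3*I*sqrt(2)/13)*12 = 36*I*sqrt(2)/13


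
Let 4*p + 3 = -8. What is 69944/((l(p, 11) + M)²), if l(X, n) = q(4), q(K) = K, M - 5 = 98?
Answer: 69944/11449 ≈ 6.1092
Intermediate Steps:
M = 103 (M = 5 + 98 = 103)
p = -11/4 (p = -¾ + (¼)*(-8) = -¾ - 2 = -11/4 ≈ -2.7500)
l(X, n) = 4
69944/((l(p, 11) + M)²) = 69944/((4 + 103)²) = 69944/(107²) = 69944/11449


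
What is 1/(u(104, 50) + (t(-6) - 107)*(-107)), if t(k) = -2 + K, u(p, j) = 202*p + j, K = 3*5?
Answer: 1/31116 ≈ 3.2138e-5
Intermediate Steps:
K = 15
u(p, j) = j + 202*p
t(k) = 13 (t(k) = -2 + 15 = 13)
1/(u(104, 50) + (t(-6) - 107)*(-107)) = 1/((50 + 202*104) + (13 - 107)*(-107)) = 1/((50 + 21008) - 94*(-107)) = 1/(21058 + 10058) = 1/31116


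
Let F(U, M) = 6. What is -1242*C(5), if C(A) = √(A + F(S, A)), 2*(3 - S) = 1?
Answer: -1242*√11 ≈ -4119.3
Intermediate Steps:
S = 5/2 (S = 3 - ½*1 = 3 - ½ = 5/2 ≈ 2.5000)
C(A) = √(6 + A) (C(A) = √(A + 6) = √(6 + A))
-1242*C(5) = -1242*√(6 + 5) = -1242*√11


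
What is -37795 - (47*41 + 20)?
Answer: -39742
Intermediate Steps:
-37795 - (47*41 + 20) = -37795 - (1927 + 20) = -37795 - 1*1947 = -37795 - 1947 = -39742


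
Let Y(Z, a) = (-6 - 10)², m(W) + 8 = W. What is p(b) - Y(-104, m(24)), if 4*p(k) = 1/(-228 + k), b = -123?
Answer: -359425/1404 ≈ -256.00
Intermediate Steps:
m(W) = -8 + W
p(k) = 1/(4*(-228 + k))
Y(Z, a) = 256 (Y(Z, a) = (-16)² = 256)
p(b) - Y(-104, m(24)) = 1/(4*(-228 - 123)) - 1*256 = (¼)/(-351) - 256 = (¼)*(-1/351) - 256 = -1/1404 - 256 = -359425/1404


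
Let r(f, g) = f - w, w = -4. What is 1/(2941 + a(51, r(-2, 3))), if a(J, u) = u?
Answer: 1/2943 ≈ 0.00033979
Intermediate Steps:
r(f, g) = 4 + f (r(f, g) = f - 1*(-4) = f + 4 = 4 + f)
1/(2941 + a(51, r(-2, 3))) = 1/(2941 + (4 - 2)) = 1/(2941 + 2) = 1/2943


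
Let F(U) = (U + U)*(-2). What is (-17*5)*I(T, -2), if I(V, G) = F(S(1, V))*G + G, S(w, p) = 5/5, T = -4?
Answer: -510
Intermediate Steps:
S(w, p) = 1 (S(w, p) = 5*(⅕) = 1)
F(U) = -4*U (F(U) = (2*U)*(-2) = -4*U)
I(V, G) = -3*G (I(V, G) = (-4*1)*G + G = -4*G + G = -3*G)
(-17*5)*I(T, -2) = (-17*5)*(-3*(-2)) = -85*6 = -510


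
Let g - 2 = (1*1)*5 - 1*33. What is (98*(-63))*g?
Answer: 160524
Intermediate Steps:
g = -26 (g = 2 + ((1*1)*5 - 1*33) = 2 + (1*5 - 33) = 2 + (5 - 33) = 2 - 28 = -26)
(98*(-63))*g = (98*(-63))*(-26) = -6174*(-26) = 160524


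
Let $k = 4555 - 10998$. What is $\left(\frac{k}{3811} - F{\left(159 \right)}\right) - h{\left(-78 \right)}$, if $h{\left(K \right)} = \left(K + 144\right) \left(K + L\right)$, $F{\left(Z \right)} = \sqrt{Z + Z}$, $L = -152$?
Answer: $\frac{57844537}{3811} - \sqrt{318} \approx 15160.0$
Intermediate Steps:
$k = -6443$
$F{\left(Z \right)} = \sqrt{2} \sqrt{Z}$ ($F{\left(Z \right)} = \sqrt{2 Z} = \sqrt{2} \sqrt{Z}$)
$h{\left(K \right)} = \left(-152 + K\right) \left(144 + K\right)$ ($h{\left(K \right)} = \left(K + 144\right) \left(K - 152\right) = \left(144 + K\right) \left(-152 + K\right) = \left(-152 + K\right) \left(144 + K\right)$)
$\left(\frac{k}{3811} - F{\left(159 \right)}\right) - h{\left(-78 \right)} = \left(- \frac{6443}{3811} - \sqrt{2} \sqrt{159}\right) - \left(-21888 + \left(-78\right)^{2} - -624\right) = \left(\left(-6443\right) \frac{1}{3811} - \sqrt{318}\right) - \left(-21888 + 6084 + 624\right) = \left(- \frac{6443}{3811} - \sqrt{318}\right) - -15180 = \left(- \frac{6443}{3811} - \sqrt{318}\right) + 15180 = \frac{57844537}{3811} - \sqrt{318}$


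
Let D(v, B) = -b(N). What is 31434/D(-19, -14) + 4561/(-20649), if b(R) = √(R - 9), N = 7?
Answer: -4561/20649 + 15717*I*√2 ≈ -0.22088 + 22227.0*I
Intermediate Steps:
b(R) = √(-9 + R)
D(v, B) = -I*√2 (D(v, B) = -√(-9 + 7) = -√(-2) = -I*√2)
31434/D(-19, -14) + 4561/(-20649) = 31434/((-I*√2)) + 4561/(-20649) = 31434*(I*√2/2) + 4561*(-1/20649) = 15717*I*√2 - 4561/20649 = -4561/20649 + 15717*I*√2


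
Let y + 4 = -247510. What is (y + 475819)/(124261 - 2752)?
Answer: 228305/121509 ≈ 1.8789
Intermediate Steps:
y = -247514 (y = -4 - 247510 = -247514)
(y + 475819)/(124261 - 2752) = (-247514 + 475819)/(124261 - 2752) = 228305/121509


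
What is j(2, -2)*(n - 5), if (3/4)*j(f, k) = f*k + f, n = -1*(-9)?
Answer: -32/3 ≈ -10.667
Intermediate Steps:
n = 9
j(f, k) = 4*f/3 + 4*f*k/3 (j(f, k) = 4*(f*k + f)/3 = 4*(f + f*k)/3 = 4*f/3 + 4*f*k/3)
j(2, -2)*(n - 5) = ((4/3)*2*(1 - 2))*(9 - 5) = ((4/3)*2*(-1))*4 = -8/3*4 = -32/3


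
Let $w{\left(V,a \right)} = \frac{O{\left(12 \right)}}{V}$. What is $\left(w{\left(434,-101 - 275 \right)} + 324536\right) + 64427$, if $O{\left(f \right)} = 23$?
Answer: $\frac{168809965}{434} \approx 3.8896 \cdot 10^{5}$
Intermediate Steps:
$w{\left(V,a \right)} = \frac{23}{V}$
$\left(w{\left(434,-101 - 275 \right)} + 324536\right) + 64427 = \left(\frac{23}{434} + 324536\right) + 64427 = \frac{140848647}{434} + 64427 = \frac{168809965}{434}$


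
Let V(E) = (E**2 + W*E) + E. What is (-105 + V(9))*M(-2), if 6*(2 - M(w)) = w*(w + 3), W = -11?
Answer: -266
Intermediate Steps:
V(E) = E**2 - 10*E (V(E) = (E**2 - 11*E) + E = E**2 - 10*E)
M(w) = 2 - w*(3 + w)/6 (M(w) = 2 - w*(w + 3)/6 = 2 - w*(3 + w)/6)
(-105 + V(9))*M(-2) = (-105 + 9*(-10 + 9))*(2 - 1/2*(-2) - 1/6*(-2)**2) = (-105 + 9*(-1))*(2 + 1 - 1/6*4) = (-105 - 9)*(2 + 1 - 2/3) = -114*7/3 = -266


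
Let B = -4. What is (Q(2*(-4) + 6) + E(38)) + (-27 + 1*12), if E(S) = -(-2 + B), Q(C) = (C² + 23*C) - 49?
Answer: -100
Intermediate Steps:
Q(C) = -49 + C² + 23*C
E(S) = 6 (E(S) = -(-2 - 4) = -1*(-6) = 6)
(Q(2*(-4) + 6) + E(38)) + (-27 + 1*12) = ((-49 + (2*(-4) + 6)² + 23*(2*(-4) + 6)) + 6) + (-27 + 1*12) = ((-49 + (-8 + 6)² + 23*(-8 + 6)) + 6) + (-27 + 12) = ((-49 + (-2)² + 23*(-2)) + 6) - 15 = ((-49 + 4 - 46) + 6) - 15 = (-91 + 6) - 15 = -85 - 15 = -100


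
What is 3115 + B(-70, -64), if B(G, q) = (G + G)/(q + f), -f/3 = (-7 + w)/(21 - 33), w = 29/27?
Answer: 1377775/442 ≈ 3117.1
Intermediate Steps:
w = 29/27 (w = 29*(1/27) = 29/27 ≈ 1.0741)
f = -40/27 (f = -3*(-7 + 29/27)/(21 - 33) = -(-160)/(9*(-12)) = -(-160)*(-1)/(9*12) = -3*40/81 = -40/27 ≈ -1.4815)
B(G, q) = 2*G/(-40/27 + q) (B(G, q) = (G + G)/(q - 40/27) = (2*G)/(-40/27 + q) = 2*G/(-40/27 + q))
3115 + B(-70, -64) = 3115 + 54*(-70)/(-40 + 27*(-64)) = 3115 + 54*(-70)/(-40 - 1728) = 3115 + 54*(-70)/(-1768) = 3115 + 54*(-70)*(-1/1768) = 3115 + 945/442 = 1377775/442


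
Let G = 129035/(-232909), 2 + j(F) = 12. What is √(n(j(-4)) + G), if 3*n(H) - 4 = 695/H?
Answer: √5195953372278/465818 ≈ 4.8935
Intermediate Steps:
j(F) = 10 (j(F) = -2 + 12 = 10)
n(H) = 4/3 + 695/(3*H) (n(H) = 4/3 + (695/H)/3 = 4/3 + 695/(3*H))
G = -129035/232909 (G = 129035*(-1/232909) = -129035/232909 ≈ -0.55401)
√(n(j(-4)) + G) = √((⅓)*(695 + 4*10)/10 - 129035/232909) = √((⅓)*(⅒)*(695 + 40) - 129035/232909) = √((⅓)*(⅒)*735 - 129035/232909) = √(49/2 - 129035/232909) = √(11154471/465818) = √5195953372278/465818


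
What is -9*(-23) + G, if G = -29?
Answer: 178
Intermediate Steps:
-9*(-23) + G = -9*(-23) - 29 = 207 - 29 = 178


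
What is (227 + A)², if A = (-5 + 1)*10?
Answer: 34969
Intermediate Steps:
A = -40 (A = -4*10 = -40)
(227 + A)² = (227 - 40)² = 187² = 34969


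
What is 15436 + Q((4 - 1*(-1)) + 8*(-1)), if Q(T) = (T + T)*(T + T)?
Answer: 15472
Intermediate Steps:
Q(T) = 4*T² (Q(T) = (2*T)*(2*T) = 4*T²)
15436 + Q((4 - 1*(-1)) + 8*(-1)) = 15436 + 4*((4 - 1*(-1)) + 8*(-1))² = 15436 + 4*((4 + 1) - 8)² = 15436 + 4*(5 - 8)² = 15436 + 4*(-3)² = 15436 + 4*9 = 15436 + 36 = 15472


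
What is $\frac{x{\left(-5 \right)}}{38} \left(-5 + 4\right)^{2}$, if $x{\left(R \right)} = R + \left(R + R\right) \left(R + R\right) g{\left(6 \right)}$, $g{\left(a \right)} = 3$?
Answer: $\frac{295}{38} \approx 7.7632$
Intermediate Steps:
$x{\left(R \right)} = R + 12 R^{2}$ ($x{\left(R \right)} = R + \left(R + R\right) \left(R + R\right) 3 = R + 2 R 2 R 3 = R + 4 R^{2} \cdot 3 = R + 12 R^{2}$)
$\frac{x{\left(-5 \right)}}{38} \left(-5 + 4\right)^{2} = \frac{\left(-5\right) \left(1 + 12 \left(-5\right)\right)}{38} \left(-5 + 4\right)^{2} = \frac{\left(-5\right) \left(1 - 60\right)}{38} \left(-1\right)^{2} = \frac{\left(-5\right) \left(-59\right)}{38} \cdot 1 = \frac{1}{38} \cdot 295 \cdot 1 = \frac{295}{38} \cdot 1 = \frac{295}{38}$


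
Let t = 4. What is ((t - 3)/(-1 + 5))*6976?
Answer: 1744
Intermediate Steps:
((t - 3)/(-1 + 5))*6976 = ((4 - 3)/(-1 + 5))*6976 = (1/4)*6976 = 1744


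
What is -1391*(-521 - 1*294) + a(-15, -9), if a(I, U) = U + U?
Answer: 1133647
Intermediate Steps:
a(I, U) = 2*U
-1391*(-521 - 1*294) + a(-15, -9) = -1391*(-521 - 1*294) + 2*(-9) = -1391*(-521 - 294) - 18 = -1391*(-815) - 18 = 1133665 - 18 = 1133647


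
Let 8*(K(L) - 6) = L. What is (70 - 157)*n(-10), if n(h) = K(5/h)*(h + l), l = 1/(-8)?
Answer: 669465/128 ≈ 5230.2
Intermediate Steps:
l = -⅛ ≈ -0.12500
K(L) = 6 + L/8
n(h) = (6 + 5/(8*h))*(-⅛ + h) (n(h) = (6 + (5/h)/8)*(h - ⅛) = (6 + 5/(8*h))*(-⅛ + h))
(70 - 157)*n(-10) = (70 - 157)*(-⅛ + 6*(-10) - 5/64/(-10)) = -87*(-⅛ - 60 - 5/64*(-⅒)) = -87*(-⅛ - 60 + 1/128) = -87*(-7695/128) = 669465/128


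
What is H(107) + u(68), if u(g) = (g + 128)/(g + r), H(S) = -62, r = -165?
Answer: -6210/97 ≈ -64.021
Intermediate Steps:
u(g) = (128 + g)/(-165 + g) (u(g) = (g + 128)/(g - 165) = (128 + g)/(-165 + g))
H(107) + u(68) = -62 + (128 + 68)/(-165 + 68) = -62 + 196/(-97) = -62 - 1/97*196 = -62 - 196/97 = -6210/97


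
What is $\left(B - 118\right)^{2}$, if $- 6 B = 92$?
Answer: $\frac{160000}{9} \approx 17778.0$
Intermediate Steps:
$B = - \frac{46}{3}$ ($B = \left(- \frac{1}{6}\right) 92 = - \frac{46}{3} \approx -15.333$)
$\left(B - 118\right)^{2} = \left(- \frac{46}{3} - 118\right)^{2} = \left(- \frac{400}{3}\right)^{2} = \frac{160000}{9}$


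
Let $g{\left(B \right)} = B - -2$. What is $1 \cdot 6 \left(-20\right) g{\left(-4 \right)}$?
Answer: $240$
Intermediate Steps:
$g{\left(B \right)} = 2 + B$ ($g{\left(B \right)} = B + 2 = 2 + B$)
$1 \cdot 6 \left(-20\right) g{\left(-4 \right)} = 1 \cdot 6 \left(-20\right) \left(2 - 4\right) = 6 \left(-20\right) \left(-2\right) = \left(-120\right) \left(-2\right) = 240$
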